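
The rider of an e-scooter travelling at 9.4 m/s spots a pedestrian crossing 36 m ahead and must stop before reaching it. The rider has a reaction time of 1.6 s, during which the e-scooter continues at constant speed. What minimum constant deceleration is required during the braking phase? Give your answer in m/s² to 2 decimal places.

Distance covered during reaction = 9.4000 × 1.6 = 15.040 m.
Distance available for braking: 36 − 15.040 = 20.960 m.
v² = 2a·d ⇒ a = v²/(2d) = 9.4000² / (2 × 20.960) = 88.360 / 41.920 = 2.1078 m/s².

Required deceleration ≈ 2.11 m/s²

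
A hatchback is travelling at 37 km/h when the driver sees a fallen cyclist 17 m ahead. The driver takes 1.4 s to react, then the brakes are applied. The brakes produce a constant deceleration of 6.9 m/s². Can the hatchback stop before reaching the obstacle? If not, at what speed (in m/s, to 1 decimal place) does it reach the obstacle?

37 km/h ÷ 3.6 = 10.2778 m/s.
Reaction distance = 10.2778 × 1.4 = 14.389 m.
Braking distance needed to stop: v²/(2a) = 105.633 / 13.800 = 7.655 m, so total needed = 14.389 + 7.655 = 22.044 m > 17 m — it cannot stop.
Distance remaining when braking begins: 17 − 14.389 = 2.611 m.
v² = v₀² − 2a·d = 105.633 − 2 × 6.900 × 2.611 = 69.601 m²/s².
v = √69.601 = 8.343 m/s.

No — it strikes the obstacle at 8.3 m/s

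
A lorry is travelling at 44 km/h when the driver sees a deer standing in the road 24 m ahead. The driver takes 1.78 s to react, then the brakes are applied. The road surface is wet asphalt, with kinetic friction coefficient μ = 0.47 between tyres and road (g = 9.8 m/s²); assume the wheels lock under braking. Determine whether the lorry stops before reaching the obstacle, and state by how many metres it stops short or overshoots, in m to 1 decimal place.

44 km/h ÷ 3.6 = 12.2222 m/s.
a = μg = 0.47 × 9.8 = 4.606 m/s².
Reaction distance = 12.2222 × 1.78 = 21.756 m.
Braking distance = v²/(2a) = 149.382 / 9.212 = 16.216 m.
Total stopping distance = 21.756 + 16.216 = 37.972 m, vs 24 m available — it cannot stop in time and overshoots by 37.972 − 24 = 13.972 m.

No — it overshoots by 14.0 m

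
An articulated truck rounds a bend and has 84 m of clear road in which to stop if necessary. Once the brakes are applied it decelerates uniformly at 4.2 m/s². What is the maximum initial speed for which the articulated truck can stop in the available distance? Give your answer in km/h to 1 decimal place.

Maximum speed ≈ 95.6 km/h

v²/(2a) = d ⇒ v = √(2 × 4.200 × 84) = √705.60 = 26.5631 m/s.
26.5631 m/s × 3.6 = 95.627 km/h.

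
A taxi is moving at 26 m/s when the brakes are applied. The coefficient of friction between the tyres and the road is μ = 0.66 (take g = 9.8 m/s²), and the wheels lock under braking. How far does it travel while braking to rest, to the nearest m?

a = μg = 0.66 × 9.8 = 6.468 m/s².
Braking distance = v²/(2a) = 26.0000² / (2 × 6.468) = 676.000 / 12.936 = 52.257 m.

Braking distance ≈ 52 m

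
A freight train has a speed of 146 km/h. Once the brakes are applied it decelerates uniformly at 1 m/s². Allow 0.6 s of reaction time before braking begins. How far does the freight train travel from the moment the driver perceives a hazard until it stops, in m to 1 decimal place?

146 km/h ÷ 3.6 = 40.5556 m/s.
Reaction distance = v·t_r = 40.5556 × 0.6 = 24.333 m.
Braking distance = v²/(2a) = 40.5556² / (2 × 1.000) = 1644.757 / 2.000 = 822.379 m.
Total = 24.333 + 822.379 = 846.712 m.

Total stopping distance ≈ 846.7 m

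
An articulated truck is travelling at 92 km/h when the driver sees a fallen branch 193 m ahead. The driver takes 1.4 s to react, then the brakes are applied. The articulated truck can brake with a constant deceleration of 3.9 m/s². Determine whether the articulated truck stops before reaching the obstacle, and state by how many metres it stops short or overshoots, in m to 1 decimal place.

Yes — it stops 73.5 m short of the obstacle

92 km/h ÷ 3.6 = 25.5556 m/s.
Reaction distance = 25.5556 × 1.4 = 35.778 m.
Braking distance = v²/(2a) = 653.089 / 7.800 = 83.729 m.
Total stopping distance = 35.778 + 83.729 = 119.507 m, vs 193 m available — it stops with 193 − 119.507 = 73.493 m to spare.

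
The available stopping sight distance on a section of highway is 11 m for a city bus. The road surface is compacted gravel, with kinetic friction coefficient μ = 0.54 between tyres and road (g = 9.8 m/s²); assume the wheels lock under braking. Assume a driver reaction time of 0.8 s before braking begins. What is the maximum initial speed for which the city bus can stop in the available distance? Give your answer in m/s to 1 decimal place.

Maximum speed ≈ 7.4 m/s

a = μg = 0.54 × 9.8 = 5.292 m/s².
Stopping distance: v·t_r + v²/(2a) = 11 with t_r = 0.8 s and a = 5.292 m/s².
So v² + 8.467 v − 116.42 = 0.
Positive root: v = −a·t_r + √((a·t_r)² + 2a·d) = −4.234 + √(17.927 + 116.42) = 7.3568 m/s.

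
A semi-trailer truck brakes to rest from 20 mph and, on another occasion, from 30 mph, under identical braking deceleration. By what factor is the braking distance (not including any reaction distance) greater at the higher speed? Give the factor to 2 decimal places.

Factor ≈ 2.25

Braking distance d = v²/(2a), so with a fixed, d ∝ v².
Factor = (30/20)² = 1.5000² = 2.2500.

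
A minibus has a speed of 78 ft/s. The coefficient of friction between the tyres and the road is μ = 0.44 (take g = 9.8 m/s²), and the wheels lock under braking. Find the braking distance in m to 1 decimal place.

Braking distance ≈ 65.5 m

78 ft/s × 0.3048 = 23.7744 m/s.
a = μg = 0.44 × 9.8 = 4.312 m/s².
Braking distance = v²/(2a) = 23.7744² / (2 × 4.312) = 565.222 / 8.624 = 65.541 m.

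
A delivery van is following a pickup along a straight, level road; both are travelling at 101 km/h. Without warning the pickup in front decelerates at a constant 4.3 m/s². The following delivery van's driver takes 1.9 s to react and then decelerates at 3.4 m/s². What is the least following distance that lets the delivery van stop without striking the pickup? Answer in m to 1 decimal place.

101 km/h ÷ 3.6 = 28.0556 m/s.
Leader travels v²/(2a_L) = 787.117 / 8.600 = 91.525 m before stopping.
Follower covers v·t_r = 28.0556 × 1.9 = 53.306 m while reacting, then v²/(2a_F) = 787.117 / 6.800 = 115.752 m while braking, for a total of 53.306 + 115.752 = 169.058 m.
Since a_F ≤ a_L and the follower starts braking later, the follower is never slower than the leader, so the closest approach is when both have stopped.
Minimum gap = 169.058 − 91.525 = 77.533 m.

Minimum gap ≈ 77.5 m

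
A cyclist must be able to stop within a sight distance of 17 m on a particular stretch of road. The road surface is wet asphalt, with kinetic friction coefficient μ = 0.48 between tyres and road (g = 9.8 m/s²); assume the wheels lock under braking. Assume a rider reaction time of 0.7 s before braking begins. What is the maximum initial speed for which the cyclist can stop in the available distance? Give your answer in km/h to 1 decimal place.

a = μg = 0.48 × 9.8 = 4.704 m/s².
Stopping distance: v·t_r + v²/(2a) = 17 with t_r = 0.7 s and a = 4.704 m/s².
So v² + 6.586 v − 159.94 = 0.
Positive root: v = −a·t_r + √((a·t_r)² + 2a·d) = −3.293 + √(10.844 + 159.94) = 9.7754 m/s.
9.7754 m/s × 3.6 = 35.191 km/h.

Maximum speed ≈ 35.2 km/h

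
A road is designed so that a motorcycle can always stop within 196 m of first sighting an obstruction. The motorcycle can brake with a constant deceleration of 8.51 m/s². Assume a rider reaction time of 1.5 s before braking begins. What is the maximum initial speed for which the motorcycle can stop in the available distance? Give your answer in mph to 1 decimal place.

Stopping distance: v·t_r + v²/(2a) = 196 with t_r = 1.5 s and a = 8.510 m/s².
So v² + 25.530 v − 3335.92 = 0.
Positive root: v = −a·t_r + √((a·t_r)² + 2a·d) = −12.765 + √(162.945 + 3335.92) = 46.3862 m/s.
46.3862 m/s ÷ 0.44704 = 103.763 mph.

Maximum speed ≈ 103.8 mph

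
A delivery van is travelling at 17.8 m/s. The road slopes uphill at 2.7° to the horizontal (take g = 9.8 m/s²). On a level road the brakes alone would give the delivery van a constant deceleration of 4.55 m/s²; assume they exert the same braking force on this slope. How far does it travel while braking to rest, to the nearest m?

Gravity along the uphill slope adds to the braking deceleration: a_eff = 4.550 + 9.8·sin 2.7° = 4.550 + 0.462 = 5.012 m/s².
Braking distance = v²/(2a) = 17.8000² / (2 × 5.012) = 316.840 / 10.024 = 31.608 m.

Braking distance ≈ 32 m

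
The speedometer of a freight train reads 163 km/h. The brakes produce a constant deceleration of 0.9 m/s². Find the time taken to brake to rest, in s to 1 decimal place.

Braking time ≈ 50.3 s

163 km/h ÷ 3.6 = 45.2778 m/s.
Braking time = v/a = 45.2778 / 0.900 = 50.309 s.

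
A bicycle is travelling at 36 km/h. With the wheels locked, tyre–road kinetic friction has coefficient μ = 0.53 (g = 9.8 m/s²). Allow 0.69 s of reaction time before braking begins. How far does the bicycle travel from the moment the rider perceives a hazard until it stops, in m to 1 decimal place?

Total stopping distance ≈ 16.5 m

36 km/h ÷ 3.6 = 10.0000 m/s.
a = μg = 0.53 × 9.8 = 5.194 m/s².
Reaction distance = v·t_r = 10.0000 × 0.69 = 6.900 m.
Braking distance = v²/(2a) = 10.0000² / (2 × 5.194) = 100.000 / 10.388 = 9.626 m.
Total = 6.900 + 9.626 = 16.526 m.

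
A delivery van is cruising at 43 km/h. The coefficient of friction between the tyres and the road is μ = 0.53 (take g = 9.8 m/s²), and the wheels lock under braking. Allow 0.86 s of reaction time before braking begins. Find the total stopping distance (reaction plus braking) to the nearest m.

43 km/h ÷ 3.6 = 11.9444 m/s.
a = μg = 0.53 × 9.8 = 5.194 m/s².
Reaction distance = v·t_r = 11.9444 × 0.86 = 10.272 m.
Braking distance = v²/(2a) = 11.9444² / (2 × 5.194) = 142.669 / 10.388 = 13.734 m.
Total = 10.272 + 13.734 = 24.006 m.

Total stopping distance ≈ 24 m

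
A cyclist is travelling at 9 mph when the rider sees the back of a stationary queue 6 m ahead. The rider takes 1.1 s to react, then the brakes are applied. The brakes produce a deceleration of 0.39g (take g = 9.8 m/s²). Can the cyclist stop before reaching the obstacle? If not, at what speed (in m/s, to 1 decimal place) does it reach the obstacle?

9 mph × 0.44704 = 4.0234 m/s.
a = 0.39 × 9.8 = 3.822 m/s².
Reaction distance = 4.0234 × 1.1 = 4.426 m.
Braking distance needed to stop: v²/(2a) = 16.188 / 7.644 = 2.118 m, so total needed = 4.426 + 2.118 = 6.544 m > 6 m — it cannot stop.
Distance remaining when braking begins: 6 − 4.426 = 1.574 m.
v² = v₀² − 2a·d = 16.188 − 2 × 3.822 × 1.574 = 4.156 m²/s².
v = √4.156 = 2.039 m/s.

No — it strikes the obstacle at 2.0 m/s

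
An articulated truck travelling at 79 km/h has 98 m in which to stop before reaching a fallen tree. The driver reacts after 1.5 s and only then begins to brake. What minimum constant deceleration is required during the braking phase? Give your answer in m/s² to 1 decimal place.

Required deceleration ≈ 3.7 m/s²

79 km/h ÷ 3.6 = 21.9444 m/s.
Distance covered during reaction = 21.9444 × 1.5 = 32.917 m.
Distance available for braking: 98 − 32.917 = 65.083 m.
v² = 2a·d ⇒ a = v²/(2d) = 21.9444² / (2 × 65.083) = 481.557 / 130.166 = 3.6996 m/s².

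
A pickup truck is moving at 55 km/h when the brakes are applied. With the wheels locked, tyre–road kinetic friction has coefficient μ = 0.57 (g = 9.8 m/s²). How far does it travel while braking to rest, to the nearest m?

Braking distance ≈ 21 m

55 km/h ÷ 3.6 = 15.2778 m/s.
a = μg = 0.57 × 9.8 = 5.586 m/s².
Braking distance = v²/(2a) = 15.2778² / (2 × 5.586) = 233.411 / 11.172 = 20.892 m.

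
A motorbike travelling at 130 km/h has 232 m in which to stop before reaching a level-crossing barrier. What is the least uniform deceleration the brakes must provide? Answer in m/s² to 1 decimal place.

130 km/h ÷ 3.6 = 36.1111 m/s.
v² = 2a·d ⇒ a = v²/(2d) = 36.1111² / (2 × 232.000) = 1304.012 / 464.000 = 2.8104 m/s².

Required deceleration ≈ 2.8 m/s²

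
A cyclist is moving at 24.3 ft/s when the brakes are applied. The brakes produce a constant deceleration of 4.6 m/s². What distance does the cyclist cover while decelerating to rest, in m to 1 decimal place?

24.3 ft/s × 0.3048 = 7.4066 m/s.
Braking distance = v²/(2a) = 7.4066² / (2 × 4.600) = 54.858 / 9.200 = 5.963 m.

Braking distance ≈ 6.0 m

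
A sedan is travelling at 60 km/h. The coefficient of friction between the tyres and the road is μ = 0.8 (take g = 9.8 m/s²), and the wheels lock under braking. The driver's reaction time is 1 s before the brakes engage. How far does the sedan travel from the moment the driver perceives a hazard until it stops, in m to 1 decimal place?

Total stopping distance ≈ 34.4 m

60 km/h ÷ 3.6 = 16.6667 m/s.
a = μg = 0.8 × 9.8 = 7.840 m/s².
Reaction distance = v·t_r = 16.6667 × 1 = 16.667 m.
Braking distance = v²/(2a) = 16.6667² / (2 × 7.840) = 277.779 / 15.680 = 17.715 m.
Total = 16.667 + 17.715 = 34.382 m.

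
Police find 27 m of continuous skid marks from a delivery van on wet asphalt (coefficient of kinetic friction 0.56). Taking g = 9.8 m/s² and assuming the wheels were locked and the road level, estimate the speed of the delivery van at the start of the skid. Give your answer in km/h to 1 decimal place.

Deceleration a = μg = 0.56 × 9.8 = 5.488 m/s².
v = √(2a·d) = √(2 × 5.488 × 27) = √296.352 = 17.2149 m/s.
= 17.2149 × 3.6 = 61.974 km/h.

Initial speed ≈ 62.0 km/h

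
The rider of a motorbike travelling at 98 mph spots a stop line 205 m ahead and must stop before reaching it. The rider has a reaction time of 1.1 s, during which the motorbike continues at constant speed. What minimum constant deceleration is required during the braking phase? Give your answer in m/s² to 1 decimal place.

98 mph × 0.44704 = 43.8099 m/s.
Distance covered during reaction = 43.8099 × 1.1 = 48.191 m.
Distance available for braking: 205 − 48.191 = 156.809 m.
v² = 2a·d ⇒ a = v²/(2d) = 43.8099² / (2 × 156.809) = 1919.307 / 313.618 = 6.1199 m/s².

Required deceleration ≈ 6.1 m/s²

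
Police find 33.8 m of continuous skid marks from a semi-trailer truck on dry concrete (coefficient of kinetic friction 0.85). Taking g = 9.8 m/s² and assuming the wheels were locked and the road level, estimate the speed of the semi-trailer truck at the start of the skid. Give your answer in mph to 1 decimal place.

Initial speed ≈ 53.1 mph

Deceleration a = μg = 0.85 × 9.8 = 8.330 m/s².
v = √(2a·d) = √(2 × 8.330 × 33.8) = √563.108 = 23.7299 m/s.
= 23.7299 ÷ 0.44704 = 53.082 mph.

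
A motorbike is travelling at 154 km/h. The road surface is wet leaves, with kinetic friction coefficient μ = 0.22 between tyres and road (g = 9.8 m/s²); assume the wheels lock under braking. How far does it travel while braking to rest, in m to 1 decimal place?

154 km/h ÷ 3.6 = 42.7778 m/s.
a = μg = 0.22 × 9.8 = 2.156 m/s².
Braking distance = v²/(2a) = 42.7778² / (2 × 2.156) = 1829.940 / 4.312 = 424.383 m.

Braking distance ≈ 424.4 m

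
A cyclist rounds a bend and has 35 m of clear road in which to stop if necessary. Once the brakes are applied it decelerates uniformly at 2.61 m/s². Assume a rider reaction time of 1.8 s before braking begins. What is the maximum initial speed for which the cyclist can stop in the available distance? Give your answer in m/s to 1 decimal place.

Maximum speed ≈ 9.6 m/s

Stopping distance: v·t_r + v²/(2a) = 35 with t_r = 1.8 s and a = 2.610 m/s².
So v² + 9.396 v − 182.70 = 0.
Positive root: v = −a·t_r + √((a·t_r)² + 2a·d) = −4.698 + √(22.071 + 182.70) = 9.6118 m/s.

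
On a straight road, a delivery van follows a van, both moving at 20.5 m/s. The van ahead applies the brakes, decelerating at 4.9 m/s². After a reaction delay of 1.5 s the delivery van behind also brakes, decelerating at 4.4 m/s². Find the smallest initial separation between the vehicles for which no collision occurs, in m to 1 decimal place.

Leader travels v²/(2a_L) = 420.250 / 9.800 = 42.883 m before stopping.
Follower covers v·t_r = 20.5000 × 1.5 = 30.750 m while reacting, then v²/(2a_F) = 420.250 / 8.800 = 47.756 m while braking, for a total of 30.750 + 47.756 = 78.506 m.
Since a_F ≤ a_L and the follower starts braking later, the follower is never slower than the leader, so the closest approach is when both have stopped.
Minimum gap = 78.506 − 42.883 = 35.623 m.

Minimum gap ≈ 35.6 m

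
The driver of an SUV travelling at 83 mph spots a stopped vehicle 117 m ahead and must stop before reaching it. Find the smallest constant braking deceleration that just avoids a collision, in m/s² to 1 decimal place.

83 mph × 0.44704 = 37.1043 m/s.
v² = 2a·d ⇒ a = v²/(2d) = 37.1043² / (2 × 117.000) = 1376.729 / 234.000 = 5.8835 m/s².

Required deceleration ≈ 5.9 m/s²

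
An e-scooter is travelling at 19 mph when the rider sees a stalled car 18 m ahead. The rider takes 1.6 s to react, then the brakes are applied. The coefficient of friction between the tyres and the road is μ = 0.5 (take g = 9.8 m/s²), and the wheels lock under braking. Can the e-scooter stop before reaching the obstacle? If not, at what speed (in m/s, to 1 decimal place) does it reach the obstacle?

19 mph × 0.44704 = 8.4938 m/s.
a = μg = 0.5 × 9.8 = 4.900 m/s².
Reaction distance = 8.4938 × 1.6 = 13.590 m.
Braking distance needed to stop: v²/(2a) = 72.145 / 9.800 = 7.362 m, so total needed = 13.590 + 7.362 = 20.952 m > 18 m — it cannot stop.
Distance remaining when braking begins: 18 − 13.590 = 4.410 m.
v² = v₀² − 2a·d = 72.145 − 2 × 4.900 × 4.410 = 28.927 m²/s².
v = √28.927 = 5.378 m/s.

No — it strikes the obstacle at 5.4 m/s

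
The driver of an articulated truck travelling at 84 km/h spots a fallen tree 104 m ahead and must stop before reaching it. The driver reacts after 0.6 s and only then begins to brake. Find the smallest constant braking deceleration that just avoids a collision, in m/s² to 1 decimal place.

Required deceleration ≈ 3.0 m/s²

84 km/h ÷ 3.6 = 23.3333 m/s.
Distance covered during reaction = 23.3333 × 0.6 = 14.000 m.
Distance available for braking: 104 − 14.000 = 90.000 m.
v² = 2a·d ⇒ a = v²/(2d) = 23.3333² / (2 × 90.000) = 544.443 / 180.000 = 3.0247 m/s².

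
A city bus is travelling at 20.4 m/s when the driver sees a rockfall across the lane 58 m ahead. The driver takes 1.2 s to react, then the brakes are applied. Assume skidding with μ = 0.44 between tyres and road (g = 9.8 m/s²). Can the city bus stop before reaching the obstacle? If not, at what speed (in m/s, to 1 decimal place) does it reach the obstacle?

a = μg = 0.44 × 9.8 = 4.312 m/s².
Reaction distance = 20.4000 × 1.2 = 24.480 m.
Braking distance needed to stop: v²/(2a) = 416.160 / 8.624 = 48.256 m, so total needed = 24.480 + 48.256 = 72.736 m > 58 m — it cannot stop.
Distance remaining when braking begins: 58 − 24.480 = 33.520 m.
v² = v₀² − 2a·d = 416.160 − 2 × 4.312 × 33.520 = 127.084 m²/s².
v = √127.084 = 11.273 m/s.

No — it strikes the obstacle at 11.3 m/s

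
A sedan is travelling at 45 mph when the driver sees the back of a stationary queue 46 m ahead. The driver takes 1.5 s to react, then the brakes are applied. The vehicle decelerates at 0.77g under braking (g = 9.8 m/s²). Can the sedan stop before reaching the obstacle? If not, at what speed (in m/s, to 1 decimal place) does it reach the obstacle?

45 mph × 0.44704 = 20.1168 m/s.
a = 0.77 × 9.8 = 7.546 m/s².
Reaction distance = 20.1168 × 1.5 = 30.175 m.
Braking distance needed to stop: v²/(2a) = 404.686 / 15.092 = 26.815 m, so total needed = 30.175 + 26.815 = 56.990 m > 46 m — it cannot stop.
Distance remaining when braking begins: 46 − 30.175 = 15.825 m.
v² = v₀² − 2a·d = 404.686 − 2 × 7.546 × 15.825 = 165.855 m²/s².
v = √165.855 = 12.878 m/s.

No — it strikes the obstacle at 12.9 m/s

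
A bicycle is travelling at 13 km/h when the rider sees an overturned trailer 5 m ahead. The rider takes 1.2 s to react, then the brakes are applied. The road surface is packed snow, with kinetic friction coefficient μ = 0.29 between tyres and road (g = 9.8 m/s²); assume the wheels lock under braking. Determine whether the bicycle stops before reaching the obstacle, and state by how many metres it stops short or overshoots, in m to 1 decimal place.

No — it overshoots by 1.6 m

13 km/h ÷ 3.6 = 3.6111 m/s.
a = μg = 0.29 × 9.8 = 2.842 m/s².
Reaction distance = 3.6111 × 1.2 = 4.333 m.
Braking distance = v²/(2a) = 13.040 / 5.684 = 2.294 m.
Total stopping distance = 4.333 + 2.294 = 6.627 m, vs 5 m available — it cannot stop in time and overshoots by 6.627 − 5 = 1.627 m.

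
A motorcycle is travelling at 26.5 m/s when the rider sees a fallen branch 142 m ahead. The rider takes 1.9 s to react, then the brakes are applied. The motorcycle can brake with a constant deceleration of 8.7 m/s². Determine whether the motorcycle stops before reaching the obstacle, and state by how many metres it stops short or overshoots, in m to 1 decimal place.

Reaction distance = 26.5000 × 1.9 = 50.350 m.
Braking distance = v²/(2a) = 702.250 / 17.400 = 40.359 m.
Total stopping distance = 50.350 + 40.359 = 90.709 m, vs 142 m available — it stops with 142 − 90.709 = 51.291 m to spare.

Yes — it stops 51.3 m short of the obstacle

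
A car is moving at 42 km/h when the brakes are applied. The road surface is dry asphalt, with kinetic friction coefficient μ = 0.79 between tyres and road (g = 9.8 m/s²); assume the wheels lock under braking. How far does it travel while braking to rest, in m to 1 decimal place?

42 km/h ÷ 3.6 = 11.6667 m/s.
a = μg = 0.79 × 9.8 = 7.742 m/s².
Braking distance = v²/(2a) = 11.6667² / (2 × 7.742) = 136.112 / 15.484 = 8.790 m.

Braking distance ≈ 8.8 m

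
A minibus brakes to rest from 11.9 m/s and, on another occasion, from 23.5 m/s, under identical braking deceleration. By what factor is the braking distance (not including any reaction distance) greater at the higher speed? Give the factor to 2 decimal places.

Factor ≈ 3.90

Braking distance d = v²/(2a), so with a fixed, d ∝ v².
Factor = (23.5/11.9)² = 1.9748² = 3.8998.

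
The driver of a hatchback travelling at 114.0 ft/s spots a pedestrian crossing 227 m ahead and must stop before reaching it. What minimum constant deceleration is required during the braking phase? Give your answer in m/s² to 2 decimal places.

Required deceleration ≈ 2.66 m/s²

114 ft/s × 0.3048 = 34.7472 m/s.
v² = 2a·d ⇒ a = v²/(2d) = 34.7472² / (2 × 227.000) = 1207.368 / 454.000 = 2.6594 m/s².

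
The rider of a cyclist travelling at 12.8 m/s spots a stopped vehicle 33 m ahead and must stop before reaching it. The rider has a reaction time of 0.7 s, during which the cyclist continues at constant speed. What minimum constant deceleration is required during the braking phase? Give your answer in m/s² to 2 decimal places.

Distance covered during reaction = 12.8000 × 0.7 = 8.960 m.
Distance available for braking: 33 − 8.960 = 24.040 m.
v² = 2a·d ⇒ a = v²/(2d) = 12.8000² / (2 × 24.040) = 163.840 / 48.080 = 3.4077 m/s².

Required deceleration ≈ 3.41 m/s²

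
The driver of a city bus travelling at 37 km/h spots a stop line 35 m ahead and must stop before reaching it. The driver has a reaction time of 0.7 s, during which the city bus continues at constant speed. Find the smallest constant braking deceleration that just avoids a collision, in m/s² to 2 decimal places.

37 km/h ÷ 3.6 = 10.2778 m/s.
Distance covered during reaction = 10.2778 × 0.7 = 7.194 m.
Distance available for braking: 35 − 7.194 = 27.806 m.
v² = 2a·d ⇒ a = v²/(2d) = 10.2778² / (2 × 27.806) = 105.633 / 55.612 = 1.8995 m/s².

Required deceleration ≈ 1.90 m/s²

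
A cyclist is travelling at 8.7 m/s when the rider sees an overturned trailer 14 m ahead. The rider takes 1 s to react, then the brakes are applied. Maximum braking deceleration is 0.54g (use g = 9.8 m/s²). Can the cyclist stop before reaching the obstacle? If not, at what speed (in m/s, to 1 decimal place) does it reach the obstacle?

a = 0.54 × 9.8 = 5.292 m/s².
Reaction distance = 8.7000 × 1 = 8.700 m.
Braking distance needed to stop: v²/(2a) = 75.690 / 10.584 = 7.151 m, so total needed = 8.700 + 7.151 = 15.851 m > 14 m — it cannot stop.
Distance remaining when braking begins: 14 − 8.700 = 5.300 m.
v² = v₀² − 2a·d = 75.690 − 2 × 5.292 × 5.300 = 19.595 m²/s².
v = √19.595 = 4.427 m/s.

No — it strikes the obstacle at 4.4 m/s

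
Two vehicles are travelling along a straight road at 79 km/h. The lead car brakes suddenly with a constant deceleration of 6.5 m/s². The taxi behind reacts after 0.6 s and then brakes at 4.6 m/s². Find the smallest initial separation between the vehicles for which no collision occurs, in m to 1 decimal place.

Minimum gap ≈ 28.5 m

79 km/h ÷ 3.6 = 21.9444 m/s.
Leader travels v²/(2a_L) = 481.557 / 13.000 = 37.043 m before stopping.
Follower covers v·t_r = 21.9444 × 0.6 = 13.167 m while reacting, then v²/(2a_F) = 481.557 / 9.200 = 52.343 m while braking, for a total of 13.167 + 52.343 = 65.510 m.
Since a_F ≤ a_L and the follower starts braking later, the follower is never slower than the leader, so the closest approach is when both have stopped.
Minimum gap = 65.510 − 37.043 = 28.467 m.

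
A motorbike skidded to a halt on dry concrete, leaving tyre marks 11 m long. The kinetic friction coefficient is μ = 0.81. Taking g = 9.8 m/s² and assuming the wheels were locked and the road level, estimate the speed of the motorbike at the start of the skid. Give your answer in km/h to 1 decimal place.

Initial speed ≈ 47.6 km/h

Deceleration a = μg = 0.81 × 9.8 = 7.938 m/s².
v = √(2a·d) = √(2 × 7.938 × 11) = √174.636 = 13.2150 m/s.
= 13.2150 × 3.6 = 47.574 km/h.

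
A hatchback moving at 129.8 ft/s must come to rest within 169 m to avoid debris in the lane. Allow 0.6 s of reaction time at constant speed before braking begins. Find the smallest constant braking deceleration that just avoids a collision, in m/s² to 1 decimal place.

129.8 ft/s × 0.3048 = 39.5630 m/s.
Distance covered during reaction = 39.5630 × 0.6 = 23.738 m.
Distance available for braking: 169 − 23.738 = 145.262 m.
v² = 2a·d ⇒ a = v²/(2d) = 39.5630² / (2 × 145.262) = 1565.231 / 290.524 = 5.3876 m/s².

Required deceleration ≈ 5.4 m/s²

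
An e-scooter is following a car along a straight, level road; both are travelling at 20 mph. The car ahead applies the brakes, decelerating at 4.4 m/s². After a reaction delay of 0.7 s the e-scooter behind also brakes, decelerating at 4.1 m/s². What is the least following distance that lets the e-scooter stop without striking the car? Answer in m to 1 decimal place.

Minimum gap ≈ 6.9 m

20 mph × 0.44704 = 8.9408 m/s.
Leader travels v²/(2a_L) = 79.938 / 8.800 = 9.084 m before stopping.
Follower covers v·t_r = 8.9408 × 0.7 = 6.259 m while reacting, then v²/(2a_F) = 79.938 / 8.200 = 9.749 m while braking, for a total of 6.259 + 9.749 = 16.008 m.
Since a_F ≤ a_L and the follower starts braking later, the follower is never slower than the leader, so the closest approach is when both have stopped.
Minimum gap = 16.008 − 9.084 = 6.924 m.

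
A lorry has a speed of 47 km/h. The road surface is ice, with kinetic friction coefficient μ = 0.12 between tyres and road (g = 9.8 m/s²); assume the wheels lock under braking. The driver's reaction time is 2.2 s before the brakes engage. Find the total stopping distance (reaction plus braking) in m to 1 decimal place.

Total stopping distance ≈ 101.2 m

47 km/h ÷ 3.6 = 13.0556 m/s.
a = μg = 0.12 × 9.8 = 1.176 m/s².
Reaction distance = v·t_r = 13.0556 × 2.2 = 28.722 m.
Braking distance = v²/(2a) = 13.0556² / (2 × 1.176) = 170.449 / 2.352 = 72.470 m.
Total = 28.722 + 72.470 = 101.192 m.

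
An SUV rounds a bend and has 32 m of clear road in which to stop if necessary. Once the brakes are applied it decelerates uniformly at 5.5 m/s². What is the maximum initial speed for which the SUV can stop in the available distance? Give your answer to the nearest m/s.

Maximum speed ≈ 19 m/s

v²/(2a) = d ⇒ v = √(2 × 5.500 × 32) = √352.00 = 18.7617 m/s.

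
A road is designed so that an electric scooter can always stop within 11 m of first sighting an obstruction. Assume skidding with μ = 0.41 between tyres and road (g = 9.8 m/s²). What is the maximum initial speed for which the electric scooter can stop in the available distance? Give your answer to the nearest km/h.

a = μg = 0.41 × 9.8 = 4.018 m/s².
v²/(2a) = d ⇒ v = √(2 × 4.018 × 11) = √88.40 = 9.4021 m/s.
9.4021 m/s × 3.6 = 33.848 km/h.

Maximum speed ≈ 34 km/h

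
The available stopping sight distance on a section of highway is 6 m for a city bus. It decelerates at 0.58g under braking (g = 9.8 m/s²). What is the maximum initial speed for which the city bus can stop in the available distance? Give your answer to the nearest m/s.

Maximum speed ≈ 8 m/s

a = 0.58 × 9.8 = 5.684 m/s².
v²/(2a) = d ⇒ v = √(2 × 5.684 × 6) = √68.21 = 8.2589 m/s.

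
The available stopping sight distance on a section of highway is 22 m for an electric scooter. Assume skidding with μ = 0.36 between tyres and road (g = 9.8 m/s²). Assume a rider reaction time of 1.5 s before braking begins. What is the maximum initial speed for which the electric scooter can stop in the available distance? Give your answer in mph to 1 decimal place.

Maximum speed ≈ 18.4 mph

a = μg = 0.36 × 9.8 = 3.528 m/s².
Stopping distance: v·t_r + v²/(2a) = 22 with t_r = 1.5 s and a = 3.528 m/s².
So v² + 10.584 v − 155.23 = 0.
Positive root: v = −a·t_r + √((a·t_r)² + 2a·d) = −5.292 + √(28.005 + 155.23) = 8.2444 m/s.
8.2444 m/s ÷ 0.44704 = 18.442 mph.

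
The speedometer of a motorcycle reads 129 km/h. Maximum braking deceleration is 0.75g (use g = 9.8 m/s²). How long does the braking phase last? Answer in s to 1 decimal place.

Braking time ≈ 4.9 s

129 km/h ÷ 3.6 = 35.8333 m/s.
a = 0.75 × 9.8 = 7.350 m/s².
Braking time = v/a = 35.8333 / 7.350 = 4.875 s.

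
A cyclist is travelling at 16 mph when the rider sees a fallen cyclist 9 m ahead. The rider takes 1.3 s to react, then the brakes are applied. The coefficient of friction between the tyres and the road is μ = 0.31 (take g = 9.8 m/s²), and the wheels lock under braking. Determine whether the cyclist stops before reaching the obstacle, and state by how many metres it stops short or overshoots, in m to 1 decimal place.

No — it overshoots by 8.7 m

16 mph × 0.44704 = 7.1526 m/s.
a = μg = 0.31 × 9.8 = 3.038 m/s².
Reaction distance = 7.1526 × 1.3 = 9.298 m.
Braking distance = v²/(2a) = 51.160 / 6.076 = 8.420 m.
Total stopping distance = 9.298 + 8.420 = 17.718 m, vs 9 m available — it cannot stop in time and overshoots by 17.718 − 9 = 8.718 m.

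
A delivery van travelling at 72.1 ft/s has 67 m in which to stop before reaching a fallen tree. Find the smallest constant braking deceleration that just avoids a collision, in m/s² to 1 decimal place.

72.1 ft/s × 0.3048 = 21.9761 m/s.
v² = 2a·d ⇒ a = v²/(2d) = 21.9761² / (2 × 67.000) = 482.949 / 134.000 = 3.6041 m/s².

Required deceleration ≈ 3.6 m/s²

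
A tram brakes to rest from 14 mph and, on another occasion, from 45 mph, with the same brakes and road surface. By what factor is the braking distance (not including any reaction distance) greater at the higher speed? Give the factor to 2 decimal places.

Factor ≈ 10.33

Braking distance d = v²/(2a), so with a fixed, d ∝ v².
Factor = (45/14)² = 3.2143² = 10.3317.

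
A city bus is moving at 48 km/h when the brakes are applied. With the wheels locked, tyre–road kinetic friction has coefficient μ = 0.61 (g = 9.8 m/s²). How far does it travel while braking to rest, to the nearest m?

48 km/h ÷ 3.6 = 13.3333 m/s.
a = μg = 0.61 × 9.8 = 5.978 m/s².
Braking distance = v²/(2a) = 13.3333² / (2 × 5.978) = 177.777 / 11.956 = 14.869 m.

Braking distance ≈ 15 m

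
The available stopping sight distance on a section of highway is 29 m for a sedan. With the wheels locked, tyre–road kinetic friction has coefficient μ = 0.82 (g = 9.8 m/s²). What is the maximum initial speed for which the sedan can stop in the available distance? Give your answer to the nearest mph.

Maximum speed ≈ 48 mph

a = μg = 0.82 × 9.8 = 8.036 m/s².
v²/(2a) = d ⇒ v = √(2 × 8.036 × 29) = √466.09 = 21.5891 m/s.
21.5891 m/s ÷ 0.44704 = 48.293 mph.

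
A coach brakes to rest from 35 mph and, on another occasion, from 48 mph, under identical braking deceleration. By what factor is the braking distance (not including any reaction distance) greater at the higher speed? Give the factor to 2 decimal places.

Braking distance d = v²/(2a), so with a fixed, d ∝ v².
Factor = (48/35)² = 1.3714² = 1.8807.

Factor ≈ 1.88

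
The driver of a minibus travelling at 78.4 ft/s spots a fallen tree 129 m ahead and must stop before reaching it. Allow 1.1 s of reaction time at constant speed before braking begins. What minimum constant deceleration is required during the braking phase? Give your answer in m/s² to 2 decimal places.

Required deceleration ≈ 2.78 m/s²

78.4 ft/s × 0.3048 = 23.8963 m/s.
Distance covered during reaction = 23.8963 × 1.1 = 26.286 m.
Distance available for braking: 129 − 26.286 = 102.714 m.
v² = 2a·d ⇒ a = v²/(2d) = 23.8963² / (2 × 102.714) = 571.033 / 205.428 = 2.7797 m/s².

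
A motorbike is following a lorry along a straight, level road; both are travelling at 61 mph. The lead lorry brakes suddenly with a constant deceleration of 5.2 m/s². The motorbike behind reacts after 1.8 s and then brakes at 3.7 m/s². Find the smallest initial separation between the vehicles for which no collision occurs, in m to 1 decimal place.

Minimum gap ≈ 78.1 m

61 mph × 0.44704 = 27.2694 m/s.
Leader travels v²/(2a_L) = 743.620 / 10.400 = 71.502 m before stopping.
Follower covers v·t_r = 27.2694 × 1.8 = 49.085 m while reacting, then v²/(2a_F) = 743.620 / 7.400 = 100.489 m while braking, for a total of 49.085 + 100.489 = 149.574 m.
Since a_F ≤ a_L and the follower starts braking later, the follower is never slower than the leader, so the closest approach is when both have stopped.
Minimum gap = 149.574 − 71.502 = 78.072 m.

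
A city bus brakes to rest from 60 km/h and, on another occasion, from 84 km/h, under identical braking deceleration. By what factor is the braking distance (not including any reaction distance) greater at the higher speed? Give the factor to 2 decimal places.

Factor ≈ 1.96

Braking distance d = v²/(2a), so with a fixed, d ∝ v².
Factor = (84/60)² = 1.4000² = 1.9600.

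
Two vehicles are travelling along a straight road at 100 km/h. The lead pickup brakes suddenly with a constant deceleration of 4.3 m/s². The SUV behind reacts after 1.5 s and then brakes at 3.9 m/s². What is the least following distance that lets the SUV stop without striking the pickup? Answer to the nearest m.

100 km/h ÷ 3.6 = 27.7778 m/s.
Leader travels v²/(2a_L) = 771.606 / 8.600 = 89.722 m before stopping.
Follower covers v·t_r = 27.7778 × 1.5 = 41.667 m while reacting, then v²/(2a_F) = 771.606 / 7.800 = 98.924 m while braking, for a total of 41.667 + 98.924 = 140.591 m.
Since a_F ≤ a_L and the follower starts braking later, the follower is never slower than the leader, so the closest approach is when both have stopped.
Minimum gap = 140.591 − 89.722 = 50.869 m.

Minimum gap ≈ 51 m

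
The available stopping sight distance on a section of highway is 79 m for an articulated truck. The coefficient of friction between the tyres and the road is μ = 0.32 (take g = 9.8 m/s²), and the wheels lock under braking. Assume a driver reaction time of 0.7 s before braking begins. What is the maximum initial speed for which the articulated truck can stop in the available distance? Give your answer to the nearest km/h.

Maximum speed ≈ 73 km/h

a = μg = 0.32 × 9.8 = 3.136 m/s².
Stopping distance: v·t_r + v²/(2a) = 79 with t_r = 0.7 s and a = 3.136 m/s².
So v² + 4.390 v − 495.49 = 0.
Positive root: v = −a·t_r + √((a·t_r)² + 2a·d) = −2.195 + √(4.818 + 495.49) = 20.1726 m/s.
20.1726 m/s × 3.6 = 72.621 km/h.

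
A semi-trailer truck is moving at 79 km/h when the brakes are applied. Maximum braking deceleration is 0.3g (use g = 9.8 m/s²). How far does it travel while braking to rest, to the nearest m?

Braking distance ≈ 82 m

79 km/h ÷ 3.6 = 21.9444 m/s.
a = 0.3 × 9.8 = 2.940 m/s².
Braking distance = v²/(2a) = 21.9444² / (2 × 2.940) = 481.557 / 5.880 = 81.897 m.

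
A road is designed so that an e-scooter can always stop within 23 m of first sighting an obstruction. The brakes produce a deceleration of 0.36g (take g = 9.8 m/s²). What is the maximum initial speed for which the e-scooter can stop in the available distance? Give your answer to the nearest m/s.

Maximum speed ≈ 13 m/s

a = 0.36 × 9.8 = 3.528 m/s².
v²/(2a) = d ⇒ v = √(2 × 3.528 × 23) = √162.29 = 12.7393 m/s.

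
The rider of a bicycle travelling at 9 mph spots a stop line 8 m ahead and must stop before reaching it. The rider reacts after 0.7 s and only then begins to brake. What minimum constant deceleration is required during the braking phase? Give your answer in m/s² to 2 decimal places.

Required deceleration ≈ 1.56 m/s²

9 mph × 0.44704 = 4.0234 m/s.
Distance covered during reaction = 4.0234 × 0.7 = 2.816 m.
Distance available for braking: 8 − 2.816 = 5.184 m.
v² = 2a·d ⇒ a = v²/(2d) = 4.0234² / (2 × 5.184) = 16.188 / 10.368 = 1.5613 m/s².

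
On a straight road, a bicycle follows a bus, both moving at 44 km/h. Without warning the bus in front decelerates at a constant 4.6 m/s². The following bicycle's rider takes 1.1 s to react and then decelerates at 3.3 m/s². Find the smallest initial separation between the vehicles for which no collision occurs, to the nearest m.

Minimum gap ≈ 20 m

44 km/h ÷ 3.6 = 12.2222 m/s.
Leader travels v²/(2a_L) = 149.382 / 9.200 = 16.237 m before stopping.
Follower covers v·t_r = 12.2222 × 1.1 = 13.444 m while reacting, then v²/(2a_F) = 149.382 / 6.600 = 22.634 m while braking, for a total of 13.444 + 22.634 = 36.078 m.
Since a_F ≤ a_L and the follower starts braking later, the follower is never slower than the leader, so the closest approach is when both have stopped.
Minimum gap = 36.078 − 16.237 = 19.841 m.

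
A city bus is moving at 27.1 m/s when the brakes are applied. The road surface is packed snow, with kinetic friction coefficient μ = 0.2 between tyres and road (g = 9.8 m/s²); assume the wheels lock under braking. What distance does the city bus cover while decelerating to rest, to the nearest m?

Braking distance ≈ 187 m

a = μg = 0.2 × 9.8 = 1.960 m/s².
Braking distance = v²/(2a) = 27.1000² / (2 × 1.960) = 734.410 / 3.920 = 187.349 m.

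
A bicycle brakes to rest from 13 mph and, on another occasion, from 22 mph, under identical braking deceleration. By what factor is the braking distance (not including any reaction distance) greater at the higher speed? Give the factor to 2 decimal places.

Braking distance d = v²/(2a), so with a fixed, d ∝ v².
Factor = (22/13)² = 1.6923² = 2.8639.

Factor ≈ 2.86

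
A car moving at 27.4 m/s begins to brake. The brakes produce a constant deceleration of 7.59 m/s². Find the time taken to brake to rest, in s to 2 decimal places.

Braking time = v/a = 27.4000 / 7.590 = 3.610 s.

Braking time ≈ 3.61 s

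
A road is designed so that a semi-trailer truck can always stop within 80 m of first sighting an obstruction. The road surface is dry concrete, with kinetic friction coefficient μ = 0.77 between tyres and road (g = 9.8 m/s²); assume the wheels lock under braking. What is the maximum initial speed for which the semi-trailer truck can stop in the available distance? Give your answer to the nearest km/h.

Maximum speed ≈ 125 km/h

a = μg = 0.77 × 9.8 = 7.546 m/s².
v²/(2a) = d ⇒ v = √(2 × 7.546 × 80) = √1207.36 = 34.7471 m/s.
34.7471 m/s × 3.6 = 125.090 km/h.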